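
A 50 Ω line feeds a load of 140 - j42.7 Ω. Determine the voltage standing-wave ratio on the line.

Γ = (Z_L − Z_0)/(Z_L + Z_0) = (90 − j42.7)/(190 − j42.7)
|Γ| = 99.6/195 = 0.512
VSWR = (1 + |Γ|)/(1 − |Γ|) = 1.51/0.488

VSWR ≈ 3.09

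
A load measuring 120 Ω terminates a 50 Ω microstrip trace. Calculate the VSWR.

VSWR ≈ 2.4

For a purely resistive load, VSWR = R_L/Z_0 or Z_0/R_L (whichever > 1) = 120/50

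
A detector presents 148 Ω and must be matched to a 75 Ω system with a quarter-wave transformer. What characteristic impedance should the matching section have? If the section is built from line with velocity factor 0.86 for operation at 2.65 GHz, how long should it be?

Z_qwt ≈ 105 Ω; length ≈ 2.43 cm

Z_qwt = √(Z_0·R_L) = √(75 × 148) = √11100
λ = 0.86·c/f = 0.0974 m, so l = λ/4 = 0.0243 m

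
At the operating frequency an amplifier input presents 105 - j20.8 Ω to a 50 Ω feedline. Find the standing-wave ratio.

Γ = (Z_L − Z_0)/(Z_L + Z_0) = (55 − j20.8)/(155 − j20.8)
|Γ| = 58.8/156 = 0.376
VSWR = (1 + |Γ|)/(1 − |Γ|) = 1.38/0.624

VSWR ≈ 2.21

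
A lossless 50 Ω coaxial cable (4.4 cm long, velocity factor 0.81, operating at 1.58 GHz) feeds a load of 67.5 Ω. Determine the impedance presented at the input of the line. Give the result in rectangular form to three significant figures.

λ = v/f = 0.81·c / 1.58 GHz = 0.154 m
βl = 2π·l/λ = 2π × 0.286 = 103°
tan(βl) = tan(103°) = -4.33
Z_in = Z_0·(Z_L + jZ_0·tanβl)/(Z_0 + jZ_L·tanβl)
     = 50·(67.5 − j217)/(50 − j293)

Z_in ≈ 37.9 + j5.06 Ω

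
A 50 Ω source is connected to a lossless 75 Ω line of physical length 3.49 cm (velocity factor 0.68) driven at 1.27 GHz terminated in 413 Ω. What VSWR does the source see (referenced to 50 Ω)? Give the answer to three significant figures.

VSWR ≈ 3.87

λ = v/f = 0.68·c / 1.27 GHz = 0.161 m
βl = 2π·l/λ = 2π × 0.217 = 78.2°
tan(βl) = 4.79
Z_in = Z_0·(Z_L + jZ_0·tanβl)/(Z_0 + jZ_L·tanβl) = 14.2 − j15.1 Ω
Γ_s = (Z_in − Z_s)/(Z_in + Z_s) = (-35.8 − j15.1)/(64.2 − j15.1), |Γ_s| = 0.589
VSWR = (1 + |Γ_s|)/(1 − |Γ_s|)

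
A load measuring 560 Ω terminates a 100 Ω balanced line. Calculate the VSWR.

Γ = (560 − 100)/(560 + 100) = 0.697
VSWR = (1 + 0.697)/(1 − 0.697)

VSWR ≈ 5.6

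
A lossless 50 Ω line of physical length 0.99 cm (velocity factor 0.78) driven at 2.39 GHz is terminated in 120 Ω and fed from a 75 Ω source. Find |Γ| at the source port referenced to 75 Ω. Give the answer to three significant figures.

λ = v/f = 0.78·c / 2.39 GHz = 0.0979 m
βl = 2π·l/λ = 2π × 0.101 = 36.4°
tan(βl) = 0.737
Z_in = Z_0·(Z_L + jZ_0·tanβl)/(Z_0 + jZ_L·tanβl) = 44.8 − j42.5 Ω
Γ_s = (Z_in − Z_s)/(Z_in + Z_s) = (-30.2 − j42.5)/(120 − j42.5), |Γ_s| = 0.41

|Γ| ≈ 0.41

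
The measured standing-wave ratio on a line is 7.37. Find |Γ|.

|Γ| = (S − 1)/(S + 1) = (7.37 − 1)/(7.37 + 1) = 6.37/8.37

|Γ| ≈ 0.761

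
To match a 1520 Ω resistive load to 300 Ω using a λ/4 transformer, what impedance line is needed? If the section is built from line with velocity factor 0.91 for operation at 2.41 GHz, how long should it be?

Z_qwt = √(Z_0·R_L) = √(300 × 1520) = √456000
λ = 0.91·c/f = 0.113 m, so l = λ/4 = 0.0283 m

Z_qwt ≈ 675 Ω; length ≈ 2.83 cm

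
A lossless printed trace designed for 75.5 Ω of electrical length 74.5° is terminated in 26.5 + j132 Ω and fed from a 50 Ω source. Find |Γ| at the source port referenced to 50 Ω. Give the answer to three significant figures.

tan(βl) = 3.61
Z_in = Z_0·(Z_L + jZ_0·tanβl)/(Z_0 + jZ_L·tanβl) = 12.5 − j73.2 Ω
Γ_s = (Z_in − Z_s)/(Z_in + Z_s) = (-37.5 − j73.2)/(62.5 − j73.2), |Γ_s| = 0.855

|Γ| ≈ 0.855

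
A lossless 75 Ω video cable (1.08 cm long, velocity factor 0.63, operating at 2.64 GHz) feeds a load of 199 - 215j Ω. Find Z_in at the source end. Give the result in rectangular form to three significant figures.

Z_in ≈ 15.2 − j33.4 Ω

λ = v/f = 0.63·c / 2.64 GHz = 0.0716 m
βl = 2π·l/λ = 2π × 0.151 = 54.3°
tan(βl) = tan(54.3°) = 1.39
Z_in = Z_0·(Z_L + jZ_0·tanβl)/(Z_0 + jZ_L·tanβl)
     = 75·(199 − j111)/(374 + j277)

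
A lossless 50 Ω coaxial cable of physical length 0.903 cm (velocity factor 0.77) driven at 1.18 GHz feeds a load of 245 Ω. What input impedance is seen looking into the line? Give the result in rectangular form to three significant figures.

λ = v/f = 0.77·c / 1.18 GHz = 0.196 m
βl = 2π·l/λ = 2π × 0.0461 = 16.6°
tan(βl) = tan(16.6°) = 0.298
Z_in = Z_0·(Z_L + jZ_0·tanβl)/(Z_0 + jZ_L·tanβl)
     = 50·(245 + j14.9)/(50 + j73.1)

Z_in ≈ 85.1 − j109 Ω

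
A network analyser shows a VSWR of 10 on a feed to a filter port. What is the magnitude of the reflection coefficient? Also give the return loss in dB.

|Γ| = (S − 1)/(S + 1) = (10 − 1)/(10 + 1) = 9/11
RL = −20·log₁₀|Γ| = −20·log₁₀(0.818)

|Γ| ≈ 0.818; return loss ≈ 1.74 dB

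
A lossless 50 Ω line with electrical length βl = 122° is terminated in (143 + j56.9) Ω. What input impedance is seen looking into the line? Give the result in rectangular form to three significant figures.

Z_in ≈ 17.6 + j20.4 Ω

tan(βl) = tan(122°) = -1.6
Z_in = Z_0·(Z_L + jZ_0·tanβl)/(Z_0 + jZ_L·tanβl)
     = 50·(143 − j23.1)/(141 − j229)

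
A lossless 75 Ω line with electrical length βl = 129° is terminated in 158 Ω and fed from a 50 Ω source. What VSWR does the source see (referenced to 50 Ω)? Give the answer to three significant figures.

tan(βl) = -1.23
Z_in = Z_0·(Z_L + jZ_0·tanβl)/(Z_0 + jZ_L·tanβl) = 51.4 + j41 Ω
Γ_s = (Z_in − Z_s)/(Z_in + Z_s) = (1.36 + j41)/(101 + j41), |Γ_s| = 0.375
VSWR = (1 + |Γ_s|)/(1 − |Γ_s|)

VSWR ≈ 2.2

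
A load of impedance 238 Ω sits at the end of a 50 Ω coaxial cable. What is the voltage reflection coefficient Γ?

Γ = (Z_L − Z_0)/(Z_L + Z_0) = (238 − 50)/(238 + 50) = 188/288

Γ = 0.653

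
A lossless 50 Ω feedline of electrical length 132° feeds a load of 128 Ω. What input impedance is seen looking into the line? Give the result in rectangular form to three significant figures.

tan(βl) = tan(132°) = -1.11
Z_in = Z_0·(Z_L + jZ_0·tanβl)/(Z_0 + jZ_L·tanβl)
     = 50·(128 − j55.5)/(50 − j142)

Z_in ≈ 31.5 + j34 Ω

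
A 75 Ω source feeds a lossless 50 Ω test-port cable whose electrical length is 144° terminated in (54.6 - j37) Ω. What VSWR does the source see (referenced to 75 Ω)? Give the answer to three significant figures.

VSWR ≈ 1.36

tan(βl) = -0.727
Z_in = Z_0·(Z_L + jZ_0·tanβl)/(Z_0 + jZ_L·tanβl) = 98.9 + j11.2 Ω
Γ_s = (Z_in − Z_s)/(Z_in + Z_s) = (23.9 + j11.2)/(174 + j11.2), |Γ_s| = 0.152
VSWR = (1 + |Γ_s|)/(1 − |Γ_s|)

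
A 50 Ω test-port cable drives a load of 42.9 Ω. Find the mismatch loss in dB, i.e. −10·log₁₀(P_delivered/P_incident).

Γ = (42.9 − 50)/(42.9 + 50) = -0.0764
|Γ|² = 0.00584, so P_del/P_inc = 1 − |Γ|² = 0.994
ML = −10·log₁₀(1 − |Γ|²)

mismatch loss ≈ 0.0254 dB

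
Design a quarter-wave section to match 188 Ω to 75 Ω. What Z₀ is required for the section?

Z_qwt = √(Z_0·R_L) = √(75 × 188) = √14100

Z_qwt ≈ 119 Ω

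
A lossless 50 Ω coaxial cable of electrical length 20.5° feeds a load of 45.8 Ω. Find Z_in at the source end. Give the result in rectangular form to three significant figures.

Z_in ≈ 46.7 + j2.69 Ω

tan(βl) = tan(20.5°) = 0.374
Z_in = Z_0·(Z_L + jZ_0·tanβl)/(Z_0 + jZ_L·tanβl)
     = 50·(45.8 + j18.7)/(50 + j17.1)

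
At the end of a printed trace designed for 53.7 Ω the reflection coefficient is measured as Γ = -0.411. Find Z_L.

Z_L ≈ 22.4 Ω

Z_L = Z_0·(1 + Γ)/(1 − Γ) = 53.7·(0.589)/(1.41)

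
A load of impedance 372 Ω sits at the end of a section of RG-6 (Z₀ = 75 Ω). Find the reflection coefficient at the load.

Γ = (Z_L − Z_0)/(Z_L + Z_0) = (372 − 75)/(372 + 75) = 297/447

Γ = 0.664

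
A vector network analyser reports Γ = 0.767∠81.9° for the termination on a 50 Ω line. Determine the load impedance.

Z_L = Z_0·(1 + Γ)/(1 − Γ) = 50·(1.11 + j0.759)/(0.892 − j0.759)

Z_L ≈ 15 + j55.3 Ω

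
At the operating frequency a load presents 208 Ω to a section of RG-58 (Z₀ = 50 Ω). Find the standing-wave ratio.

VSWR ≈ 4.16

Γ = (208 − 50)/(208 + 50) = 0.612
VSWR = (1 + 0.612)/(1 − 0.612)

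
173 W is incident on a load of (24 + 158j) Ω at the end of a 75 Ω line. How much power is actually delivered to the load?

|Γ| = |(-51 + j158)/(99 + j158)| = 0.89
|Γ|² = 0.793
P_refl = |Γ|²·P_inc = 137 W, P_del = (1 − |Γ|²)·P_inc = 35.8 W

P_delivered ≈ 35.8 W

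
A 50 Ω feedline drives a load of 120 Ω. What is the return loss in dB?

RL ≈ 7.71 dB

Γ = (120 − 50)/(120 + 50) = 0.412
RL = −20·log₁₀|Γ| = −20·log₁₀(0.412)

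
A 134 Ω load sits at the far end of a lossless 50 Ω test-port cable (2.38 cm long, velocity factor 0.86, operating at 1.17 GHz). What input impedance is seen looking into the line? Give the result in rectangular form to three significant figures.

Z_in ≈ 39 − j44 Ω

λ = v/f = 0.86·c / 1.17 GHz = 0.221 m
βl = 2π·l/λ = 2π × 0.108 = 38.9°
tan(βl) = tan(38.9°) = 0.806
Z_in = Z_0·(Z_L + jZ_0·tanβl)/(Z_0 + jZ_L·tanβl)
     = 50·(134 + j40.3)/(50 + j108)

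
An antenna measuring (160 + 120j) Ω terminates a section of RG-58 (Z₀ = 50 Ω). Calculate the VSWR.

Γ = (Z_L − Z_0)/(Z_L + Z_0) = (110 + j120)/(210 + j120)
|Γ| = 163/242 = 0.673
VSWR = (1 + |Γ|)/(1 − |Γ|) = 1.67/0.327

VSWR ≈ 5.12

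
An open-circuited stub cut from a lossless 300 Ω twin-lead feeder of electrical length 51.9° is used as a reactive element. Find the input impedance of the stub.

tan(βl) = 1.28
For an open-circuited stub, Z_in = −jZ_0·cot(βl) = −jZ_0/tan(βl)

Z_in ≈ −j235 Ω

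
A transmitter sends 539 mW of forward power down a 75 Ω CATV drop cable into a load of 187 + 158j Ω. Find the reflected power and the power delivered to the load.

|Γ| = |(112 + j158)/(262 + j158)| = 0.633
|Γ|² = 0.401
P_refl = |Γ|²·P_inc = 216 mW, P_del = (1 − |Γ|²)·P_inc = 323 mW

P_reflected ≈ 216 mW; P_delivered ≈ 323 mW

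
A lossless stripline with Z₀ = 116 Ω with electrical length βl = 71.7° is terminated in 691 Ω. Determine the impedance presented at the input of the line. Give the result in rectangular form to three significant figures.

Z_in ≈ 21.5 − j37.2 Ω

tan(βl) = tan(71.7°) = 3.02
Z_in = Z_0·(Z_L + jZ_0·tanβl)/(Z_0 + jZ_L·tanβl)
     = 116·(691 + j351)/(116 + j2090)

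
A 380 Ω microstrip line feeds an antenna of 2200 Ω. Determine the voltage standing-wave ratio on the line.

VSWR ≈ 5.79

Γ = (2200 − 380)/(2200 + 380) = 0.705
VSWR = (1 + 0.705)/(1 − 0.705)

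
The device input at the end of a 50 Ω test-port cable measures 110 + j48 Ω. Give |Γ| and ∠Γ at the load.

Γ ≈ 0.46 ∠ 22°

Γ = (Z_L − Z_0)/(Z_L + Z_0) = (60 + j48)/(160 + j48)
|Γ| = 76.8/167 = 0.46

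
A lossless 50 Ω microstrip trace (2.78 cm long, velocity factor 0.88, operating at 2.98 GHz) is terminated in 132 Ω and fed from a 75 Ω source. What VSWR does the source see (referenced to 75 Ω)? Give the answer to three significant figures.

λ = v/f = 0.88·c / 2.98 GHz = 0.0886 m
βl = 2π·l/λ = 2π × 0.314 = 113°
tan(βl) = -2.36
Z_in = Z_0·(Z_L + jZ_0·tanβl)/(Z_0 + jZ_L·tanβl) = 21.8 + j17.7 Ω
Γ_s = (Z_in − Z_s)/(Z_in + Z_s) = (-53.2 + j17.7)/(96.8 + j17.7), |Γ_s| = 0.57
VSWR = (1 + |Γ_s|)/(1 − |Γ_s|)

VSWR ≈ 3.65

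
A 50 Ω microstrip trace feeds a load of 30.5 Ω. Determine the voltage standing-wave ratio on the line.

VSWR ≈ 1.64

For a purely resistive load, VSWR = R_L/Z_0 or Z_0/R_L (whichever > 1) = 50/30.5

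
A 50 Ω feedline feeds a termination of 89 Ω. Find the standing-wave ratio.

Γ = (89 − 50)/(89 + 50) = 0.281
VSWR = (1 + 0.281)/(1 − 0.281)

VSWR ≈ 1.78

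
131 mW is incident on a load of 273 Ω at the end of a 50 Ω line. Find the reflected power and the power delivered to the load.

Γ = (273 − 50)/(273 + 50) = 0.69
|Γ|² = 0.477
P_refl = |Γ|²·P_inc = 62.4 mW, P_del = (1 − |Γ|²)·P_inc = 68.6 mW

P_reflected ≈ 62.4 mW; P_delivered ≈ 68.6 mW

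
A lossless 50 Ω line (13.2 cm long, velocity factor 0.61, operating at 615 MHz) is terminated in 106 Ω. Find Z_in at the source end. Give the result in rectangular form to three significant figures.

Z_in ≈ 74.6 + j40 Ω

λ = v/f = 0.61·c / 615 MHz = 0.298 m
βl = 2π·l/λ = 2π × 0.444 = 160°
tan(βl) = tan(160°) = -0.37
Z_in = Z_0·(Z_L + jZ_0·tanβl)/(Z_0 + jZ_L·tanβl)
     = 50·(106 − j18.5)/(50 − j39.2)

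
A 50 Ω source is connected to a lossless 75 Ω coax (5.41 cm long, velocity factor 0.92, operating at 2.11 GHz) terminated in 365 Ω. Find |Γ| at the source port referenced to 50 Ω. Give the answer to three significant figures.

|Γ| ≈ 0.724

λ = v/f = 0.92·c / 2.11 GHz = 0.131 m
βl = 2π·l/λ = 2π × 0.414 = 149°
tan(βl) = -0.603
Z_in = Z_0·(Z_L + jZ_0·tanβl)/(Z_0 + jZ_L·tanβl) = 51.7 + j107 Ω
Γ_s = (Z_in − Z_s)/(Z_in + Z_s) = (1.74 + j107)/(102 + j107), |Γ_s| = 0.724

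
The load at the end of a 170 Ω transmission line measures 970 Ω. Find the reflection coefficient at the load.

Γ = 0.702

Γ = (Z_L − Z_0)/(Z_L + Z_0) = (970 − 170)/(970 + 170) = 800/1140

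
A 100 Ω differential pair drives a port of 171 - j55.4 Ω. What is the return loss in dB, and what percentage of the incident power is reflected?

Γ = (71 − j55.4)/(271 − j55.4), |Γ| = 0.326
RL = −20·log₁₀(0.326) = 9.75 dB
P_refl/P_inc = |Γ|² = 0.106

RL ≈ 9.75 dB; 10.6% of incident power reflected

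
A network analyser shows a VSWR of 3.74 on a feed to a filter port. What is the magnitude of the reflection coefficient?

|Γ| ≈ 0.578

|Γ| = (S − 1)/(S + 1) = (3.74 − 1)/(3.74 + 1) = 2.74/4.74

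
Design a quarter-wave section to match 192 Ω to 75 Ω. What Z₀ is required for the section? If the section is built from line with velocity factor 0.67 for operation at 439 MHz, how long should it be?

Z_qwt ≈ 120 Ω; length ≈ 11.4 cm

Z_qwt = √(Z_0·R_L) = √(75 × 192) = √14400
λ = 0.67·c/f = 0.458 m, so l = λ/4 = 0.114 m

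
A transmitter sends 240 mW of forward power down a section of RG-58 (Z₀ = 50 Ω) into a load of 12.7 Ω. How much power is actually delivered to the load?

P_delivered ≈ 155 mW

Γ = (12.7 − 50)/(12.7 + 50) = -0.595
|Γ|² = 0.354
P_refl = |Γ|²·P_inc = 84.9 mW, P_del = (1 − |Γ|²)·P_inc = 155 mW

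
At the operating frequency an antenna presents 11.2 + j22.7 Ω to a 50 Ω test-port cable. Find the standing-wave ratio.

Γ = (Z_L − Z_0)/(Z_L + Z_0) = (-38.8 + j22.7)/(61.2 + j22.7)
|Γ| = 45/65.3 = 0.689
VSWR = (1 + |Γ|)/(1 − |Γ|) = 1.69/0.311

VSWR ≈ 5.42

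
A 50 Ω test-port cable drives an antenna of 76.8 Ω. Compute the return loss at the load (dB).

Γ = (76.8 − 50)/(76.8 + 50) = 0.211
RL = −20·log₁₀|Γ| = −20·log₁₀(0.211)

RL ≈ 13.5 dB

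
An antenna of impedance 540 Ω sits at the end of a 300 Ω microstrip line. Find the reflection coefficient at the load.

Γ = 0.286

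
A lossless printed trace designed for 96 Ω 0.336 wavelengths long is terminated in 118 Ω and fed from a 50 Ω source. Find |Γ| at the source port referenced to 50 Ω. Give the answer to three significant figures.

βl = 2π × 0.336 = 121°
tan(βl) = -1.67
Z_in = Z_0·(Z_L + jZ_0·tanβl)/(Z_0 + jZ_L·tanβl) = 85.8 + j15.7 Ω
Γ_s = (Z_in − Z_s)/(Z_in + Z_s) = (35.8 + j15.7)/(136 + j15.7), |Γ_s| = 0.286

|Γ| ≈ 0.286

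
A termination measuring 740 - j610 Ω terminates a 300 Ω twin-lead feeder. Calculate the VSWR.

VSWR ≈ 4.32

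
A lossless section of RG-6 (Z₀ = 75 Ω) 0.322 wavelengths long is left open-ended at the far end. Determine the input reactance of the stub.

X_in ≈ 36.5 Ω (inductive)

βl = 2π × 0.322 = 116°
tan(βl) = -2.06
For an open-ended stub, Z_in = −jZ_0·cot(βl) = −jZ_0/tan(βl)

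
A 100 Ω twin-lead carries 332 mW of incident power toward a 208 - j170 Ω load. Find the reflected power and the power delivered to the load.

P_reflected ≈ 109 mW; P_delivered ≈ 223 mW

|Γ| = |(108 − j170)/(308 − j170)| = 0.572
|Γ|² = 0.328
P_refl = |Γ|²·P_inc = 109 mW, P_del = (1 − |Γ|²)·P_inc = 223 mW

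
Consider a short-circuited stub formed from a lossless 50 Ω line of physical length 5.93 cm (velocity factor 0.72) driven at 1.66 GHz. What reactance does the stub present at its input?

λ = v/f = 0.72·c / 1.66 GHz = 0.13 m
βl = 2π·l/λ = 2π × 0.456 = 164°
tan(βl) = -0.286
For a short-circuited stub, Z_in = jZ_0·tan(βl)

X_in ≈ -14.3 Ω (capacitive)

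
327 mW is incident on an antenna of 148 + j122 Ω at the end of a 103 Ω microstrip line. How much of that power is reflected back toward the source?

P_reflected ≈ 71 mW

|Γ| = |(45 + j122)/(251 + j122)| = 0.466
|Γ|² = 0.217
P_refl = |Γ|²·P_inc = 71 mW, P_del = (1 − |Γ|²)·P_inc = 256 mW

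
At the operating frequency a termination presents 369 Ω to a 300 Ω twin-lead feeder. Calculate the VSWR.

Γ = (369 − 300)/(369 + 300) = 0.103
VSWR = (1 + 0.103)/(1 − 0.103)

VSWR ≈ 1.23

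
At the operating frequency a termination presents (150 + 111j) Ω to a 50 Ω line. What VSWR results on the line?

Γ = (Z_L − Z_0)/(Z_L + Z_0) = (100 + j111)/(200 + j111)
|Γ| = 149/229 = 0.653
VSWR = (1 + |Γ|)/(1 − |Γ|) = 1.65/0.347

VSWR ≈ 4.77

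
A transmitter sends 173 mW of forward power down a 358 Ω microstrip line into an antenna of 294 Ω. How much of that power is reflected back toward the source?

Γ = (294 − 358)/(294 + 358) = -0.0982
|Γ|² = 0.00964
P_refl = |Γ|²·P_inc = 1.67 mW, P_del = (1 − |Γ|²)·P_inc = 171 mW

P_reflected ≈ 1.67 mW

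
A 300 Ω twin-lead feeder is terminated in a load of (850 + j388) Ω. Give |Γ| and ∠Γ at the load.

Γ = (Z_L − Z_0)/(Z_L + Z_0) = (550 + j388)/(1150 + j388)
|Γ| = 673/1210 = 0.555

Γ ≈ 0.555 ∠ 16.6°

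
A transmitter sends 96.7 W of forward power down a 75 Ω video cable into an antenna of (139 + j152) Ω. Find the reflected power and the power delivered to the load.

|Γ| = |(64 + j152)/(214 + j152)| = 0.628
|Γ|² = 0.395
P_refl = |Γ|²·P_inc = 38.2 W, P_del = (1 − |Γ|²)·P_inc = 58.5 W

P_reflected ≈ 38.2 W; P_delivered ≈ 58.5 W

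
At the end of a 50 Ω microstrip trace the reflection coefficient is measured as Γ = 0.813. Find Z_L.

Z_L = Z_0·(1 + Γ)/(1 − Γ) = 50·(1.81)/(0.187)

Z_L ≈ 485 Ω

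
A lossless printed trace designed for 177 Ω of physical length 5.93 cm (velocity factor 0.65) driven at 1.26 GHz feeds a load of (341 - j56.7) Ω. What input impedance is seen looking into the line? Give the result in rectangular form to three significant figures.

Z_in ≈ 175 + j124 Ω

λ = v/f = 0.65·c / 1.26 GHz = 0.155 m
βl = 2π·l/λ = 2π × 0.383 = 138°
tan(βl) = tan(138°) = -0.902
Z_in = Z_0·(Z_L + jZ_0·tanβl)/(Z_0 + jZ_L·tanβl)
     = 177·(341 − j216)/(126 − j308)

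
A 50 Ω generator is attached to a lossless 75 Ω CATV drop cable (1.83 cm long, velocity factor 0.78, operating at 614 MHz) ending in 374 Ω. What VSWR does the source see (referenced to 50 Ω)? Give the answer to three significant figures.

VSWR ≈ 7.12

λ = v/f = 0.78·c / 614 MHz = 0.381 m
βl = 2π·l/λ = 2π × 0.048 = 17.3°
tan(βl) = 0.311
Z_in = Z_0·(Z_L + jZ_0·tanβl)/(Z_0 + jZ_L·tanβl) = 120 − j163 Ω
Γ_s = (Z_in − Z_s)/(Z_in + Z_s) = (70.4 − j163)/(170 − j163), |Γ_s| = 0.754
VSWR = (1 + |Γ_s|)/(1 − |Γ_s|)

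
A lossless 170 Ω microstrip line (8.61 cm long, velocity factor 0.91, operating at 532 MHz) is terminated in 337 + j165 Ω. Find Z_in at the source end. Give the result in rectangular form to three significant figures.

λ = v/f = 0.91·c / 532 MHz = 0.513 m
βl = 2π·l/λ = 2π × 0.168 = 60.4°
tan(βl) = tan(60.4°) = 1.76
Z_in = Z_0·(Z_L + jZ_0·tanβl)/(Z_0 + jZ_L·tanβl)
     = 170·(337 + j464)/(-120 + j593)

Z_in ≈ 109 − j119 Ω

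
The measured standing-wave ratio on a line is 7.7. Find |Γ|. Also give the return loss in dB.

|Γ| = (S − 1)/(S + 1) = (7.7 − 1)/(7.7 + 1) = 6.7/8.7
RL = −20·log₁₀|Γ| = −20·log₁₀(0.77)

|Γ| ≈ 0.77; return loss ≈ 2.27 dB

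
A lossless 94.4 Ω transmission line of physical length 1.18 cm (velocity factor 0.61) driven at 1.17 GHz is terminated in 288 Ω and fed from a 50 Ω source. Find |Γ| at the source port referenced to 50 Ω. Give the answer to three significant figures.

|Γ| ≈ 0.665

λ = v/f = 0.61·c / 1.17 GHz = 0.156 m
βl = 2π·l/λ = 2π × 0.0754 = 27.2°
tan(βl) = 0.513
Z_in = Z_0·(Z_L + jZ_0·tanβl)/(Z_0 + jZ_L·tanβl) = 105 − j117 Ω
Γ_s = (Z_in − Z_s)/(Z_in + Z_s) = (55.5 − j117)/(155 − j117), |Γ_s| = 0.665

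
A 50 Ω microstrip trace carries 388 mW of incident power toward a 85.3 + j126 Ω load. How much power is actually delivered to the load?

P_delivered ≈ 194 mW

|Γ| = |(35.3 + j126)/(135.3 + j126)| = 0.708
|Γ|² = 0.501
P_refl = |Γ|²·P_inc = 194 mW, P_del = (1 − |Γ|²)·P_inc = 194 mW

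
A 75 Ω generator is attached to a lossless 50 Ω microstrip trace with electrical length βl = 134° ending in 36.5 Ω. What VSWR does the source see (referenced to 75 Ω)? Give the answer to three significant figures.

tan(βl) = -1.04
Z_in = Z_0·(Z_L + jZ_0·tanβl)/(Z_0 + jZ_L·tanβl) = 48.1 − j15.4 Ω
Γ_s = (Z_in − Z_s)/(Z_in + Z_s) = (-26.9 − j15.4)/(123 − j15.4), |Γ_s| = 0.25
VSWR = (1 + |Γ_s|)/(1 − |Γ_s|)

VSWR ≈ 1.66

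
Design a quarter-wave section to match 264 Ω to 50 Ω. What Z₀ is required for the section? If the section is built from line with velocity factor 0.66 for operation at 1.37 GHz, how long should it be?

Z_qwt = √(Z_0·R_L) = √(50 × 264) = √13200
λ = 0.66·c/f = 0.145 m, so l = λ/4 = 0.0361 m

Z_qwt ≈ 115 Ω; length ≈ 3.61 cm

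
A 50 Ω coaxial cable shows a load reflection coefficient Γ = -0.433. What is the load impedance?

Z_L ≈ 19.8 Ω

Z_L = Z_0·(1 + Γ)/(1 − Γ) = 50·(0.567)/(1.43)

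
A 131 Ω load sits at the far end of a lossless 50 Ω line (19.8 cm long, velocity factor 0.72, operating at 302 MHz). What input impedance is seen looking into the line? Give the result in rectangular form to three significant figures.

λ = v/f = 0.72·c / 302 MHz = 0.715 m
βl = 2π·l/λ = 2π × 0.277 = 99.7°
tan(βl) = tan(99.7°) = -5.87
Z_in = Z_0·(Z_L + jZ_0·tanβl)/(Z_0 + jZ_L·tanβl)
     = 50·(131 − j294)/(50 − j770)

Z_in ≈ 19.6 + j7.24 Ω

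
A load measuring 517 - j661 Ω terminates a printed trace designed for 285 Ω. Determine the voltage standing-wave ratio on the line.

VSWR ≈ 5.14

Γ = (Z_L − Z_0)/(Z_L + Z_0) = (232 − j661)/(802 − j661)
|Γ| = 701/1040 = 0.674
VSWR = (1 + |Γ|)/(1 − |Γ|) = 1.67/0.326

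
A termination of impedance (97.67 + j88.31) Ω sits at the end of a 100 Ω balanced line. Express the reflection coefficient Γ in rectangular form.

Γ = (Z_L − Z_0)/(Z_L + Z_0) = (-2.33 + j88.31)/(197.7 + j88.31)

Γ ≈ 0.157 + j0.377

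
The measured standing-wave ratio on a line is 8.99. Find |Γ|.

|Γ| ≈ 0.8

|Γ| = (S − 1)/(S + 1) = (8.99 − 1)/(8.99 + 1) = 7.99/9.99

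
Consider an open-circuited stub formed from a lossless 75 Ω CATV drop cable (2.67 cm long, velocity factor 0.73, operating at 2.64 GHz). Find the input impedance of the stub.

Z_in ≈ +j36.4 Ω

λ = v/f = 0.73·c / 2.64 GHz = 0.083 m
βl = 2π·l/λ = 2π × 0.322 = 116°
tan(βl) = -2.06
For an open-circuited stub, Z_in = −jZ_0·cot(βl) = −jZ_0/tan(βl)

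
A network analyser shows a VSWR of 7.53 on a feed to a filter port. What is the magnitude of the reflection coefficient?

|Γ| = (S − 1)/(S + 1) = (7.53 − 1)/(7.53 + 1) = 6.53/8.53

|Γ| ≈ 0.766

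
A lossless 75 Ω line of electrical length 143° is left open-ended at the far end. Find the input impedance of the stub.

Z_in ≈ +j99.5 Ω

tan(βl) = -0.754
For an open-ended stub, Z_in = −jZ_0·cot(βl) = −jZ_0/tan(βl)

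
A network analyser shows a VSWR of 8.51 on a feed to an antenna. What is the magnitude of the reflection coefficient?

|Γ| = (S − 1)/(S + 1) = (8.51 − 1)/(8.51 + 1) = 7.51/9.51

|Γ| ≈ 0.79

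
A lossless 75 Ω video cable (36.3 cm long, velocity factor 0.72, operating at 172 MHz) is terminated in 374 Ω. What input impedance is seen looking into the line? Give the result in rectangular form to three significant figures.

λ = v/f = 0.72·c / 172 MHz = 1.26 m
βl = 2π·l/λ = 2π × 0.289 = 104°
tan(βl) = tan(104°) = -3.99
Z_in = Z_0·(Z_L + jZ_0·tanβl)/(Z_0 + jZ_L·tanβl)
     = 75·(374 − j299)/(75 − j1490)

Z_in ≈ 15.9 + j18 Ω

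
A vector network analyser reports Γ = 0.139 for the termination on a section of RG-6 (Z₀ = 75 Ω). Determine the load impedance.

Z_L ≈ 99.2 Ω

Z_L = Z_0·(1 + Γ)/(1 − Γ) = 75·(1.14)/(0.861)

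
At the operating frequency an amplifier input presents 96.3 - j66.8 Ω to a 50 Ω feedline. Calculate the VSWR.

Γ = (Z_L − Z_0)/(Z_L + Z_0) = (46.3 − j66.8)/(146.3 − j66.8)
|Γ| = 81.3/161 = 0.505
VSWR = (1 + |Γ|)/(1 − |Γ|) = 1.51/0.495

VSWR ≈ 3.04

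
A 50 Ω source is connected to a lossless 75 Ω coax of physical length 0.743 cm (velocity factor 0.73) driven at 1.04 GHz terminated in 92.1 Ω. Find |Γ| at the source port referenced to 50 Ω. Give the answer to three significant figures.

|Γ| ≈ 0.29

λ = v/f = 0.73·c / 1.04 GHz = 0.211 m
βl = 2π·l/λ = 2π × 0.0353 = 12.7°
tan(βl) = 0.225
Z_in = Z_0·(Z_L + jZ_0·tanβl)/(Z_0 + jZ_L·tanβl) = 89.9 − j7.98 Ω
Γ_s = (Z_in − Z_s)/(Z_in + Z_s) = (39.9 − j7.98)/(140 − j7.98), |Γ_s| = 0.29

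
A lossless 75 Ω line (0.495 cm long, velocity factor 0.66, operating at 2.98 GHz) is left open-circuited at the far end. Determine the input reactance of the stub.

X_in ≈ -148 Ω (capacitive)

λ = v/f = 0.66·c / 2.98 GHz = 0.0664 m
βl = 2π·l/λ = 2π × 0.0745 = 26.8°
tan(βl) = 0.506
For an open-circuited stub, Z_in = −jZ_0·cot(βl) = −jZ_0/tan(βl)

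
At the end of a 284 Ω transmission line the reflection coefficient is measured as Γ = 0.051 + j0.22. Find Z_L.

Z_L ≈ 284 + j132 Ω

Z_L = Z_0·(1 + Γ)/(1 − Γ) = 284·(1.05 + j0.22)/(0.949 − j0.22)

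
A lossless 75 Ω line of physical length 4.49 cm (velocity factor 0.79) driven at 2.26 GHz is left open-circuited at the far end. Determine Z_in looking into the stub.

λ = v/f = 0.79·c / 2.26 GHz = 0.105 m
βl = 2π·l/λ = 2π × 0.428 = 154°
tan(βl) = -0.485
For an open-circuited stub, Z_in = −jZ_0·cot(βl) = −jZ_0/tan(βl)

Z_in ≈ +j155 Ω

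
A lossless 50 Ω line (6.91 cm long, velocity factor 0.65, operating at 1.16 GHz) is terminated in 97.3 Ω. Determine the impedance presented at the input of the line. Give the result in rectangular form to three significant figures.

λ = v/f = 0.65·c / 1.16 GHz = 0.168 m
βl = 2π·l/λ = 2π × 0.411 = 148°
tan(βl) = tan(148°) = -0.625
Z_in = Z_0·(Z_L + jZ_0·tanβl)/(Z_0 + jZ_L·tanβl)
     = 50·(97.3 − j31.3)/(50 − j60.8)

Z_in ≈ 54.6 + j35.1 Ω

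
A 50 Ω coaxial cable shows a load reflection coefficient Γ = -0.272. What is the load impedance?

Z_L ≈ 28.6 Ω

Z_L = Z_0·(1 + Γ)/(1 − Γ) = 50·(0.728)/(1.27)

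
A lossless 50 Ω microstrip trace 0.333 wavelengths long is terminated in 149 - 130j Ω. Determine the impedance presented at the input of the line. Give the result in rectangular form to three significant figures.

βl = 2π × 0.333 = 120°
tan(βl) = tan(120°) = -1.74
Z_in = Z_0·(Z_L + jZ_0·tanβl)/(Z_0 + jZ_L·tanβl)
     = 50·(149 − j217)/(-176 − j259)

Z_in ≈ 15.3 + j39.1 Ω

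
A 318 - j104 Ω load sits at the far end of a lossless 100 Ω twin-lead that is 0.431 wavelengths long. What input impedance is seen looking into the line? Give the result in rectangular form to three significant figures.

βl = 2π × 0.431 = 155°
tan(βl) = tan(155°) = -0.463
Z_in = Z_0·(Z_L + jZ_0·tanβl)/(Z_0 + jZ_L·tanβl)
     = 100·(318 − j150)/(51.9 − j147)

Z_in ≈ 159 + j160 Ω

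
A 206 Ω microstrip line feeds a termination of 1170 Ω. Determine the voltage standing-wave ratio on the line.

VSWR ≈ 5.68

Γ = (1170 − 206)/(1170 + 206) = 0.701
VSWR = (1 + 0.701)/(1 − 0.701)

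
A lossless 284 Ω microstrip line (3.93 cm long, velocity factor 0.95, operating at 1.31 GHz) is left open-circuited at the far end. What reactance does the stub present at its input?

X_in ≈ -132 Ω (capacitive)

λ = v/f = 0.95·c / 1.31 GHz = 0.218 m
βl = 2π·l/λ = 2π × 0.181 = 65°
tan(βl) = 2.15
For an open-circuited stub, Z_in = −jZ_0·cot(βl) = −jZ_0/tan(βl)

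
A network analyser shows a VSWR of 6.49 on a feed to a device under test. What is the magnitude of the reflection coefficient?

|Γ| = (S − 1)/(S + 1) = (6.49 − 1)/(6.49 + 1) = 5.49/7.49

|Γ| ≈ 0.733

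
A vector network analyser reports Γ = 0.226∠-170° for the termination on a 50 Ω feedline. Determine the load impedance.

Z_L = Z_0·(1 + Γ)/(1 − Γ) = 50·(0.777 − j0.0392)/(1.22 + j0.0392)

Z_L ≈ 31.7 − j2.62 Ω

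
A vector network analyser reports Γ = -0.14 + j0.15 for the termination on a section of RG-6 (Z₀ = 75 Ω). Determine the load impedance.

Z_L = Z_0·(1 + Γ)/(1 − Γ) = 75·(0.86 + j0.15)/(1.14 − j0.15)

Z_L ≈ 54.3 + j17 Ω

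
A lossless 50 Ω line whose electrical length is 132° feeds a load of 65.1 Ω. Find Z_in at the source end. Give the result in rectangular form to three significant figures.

Z_in ≈ 47 + j12.5 Ω

tan(βl) = tan(132°) = -1.11
Z_in = Z_0·(Z_L + jZ_0·tanβl)/(Z_0 + jZ_L·tanβl)
     = 50·(65.1 − j55.5)/(50 − j72.3)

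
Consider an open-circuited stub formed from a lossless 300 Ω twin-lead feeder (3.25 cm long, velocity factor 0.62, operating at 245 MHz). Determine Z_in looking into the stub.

Z_in ≈ −j1090 Ω

λ = v/f = 0.62·c / 245 MHz = 0.759 m
βl = 2π·l/λ = 2π × 0.0428 = 15.4°
tan(βl) = 0.276
For an open-circuited stub, Z_in = −jZ_0·cot(βl) = −jZ_0/tan(βl)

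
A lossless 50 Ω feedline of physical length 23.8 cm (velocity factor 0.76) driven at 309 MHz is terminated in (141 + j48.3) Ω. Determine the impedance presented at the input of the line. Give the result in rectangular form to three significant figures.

λ = v/f = 0.76·c / 309 MHz = 0.738 m
βl = 2π·l/λ = 2π × 0.323 = 116°
tan(βl) = tan(116°) = -2.04
Z_in = Z_0·(Z_L + jZ_0·tanβl)/(Z_0 + jZ_L·tanβl)
     = 50·(141 − j53.7)/(149 − j288)

Z_in ≈ 17.4 + j15.5 Ω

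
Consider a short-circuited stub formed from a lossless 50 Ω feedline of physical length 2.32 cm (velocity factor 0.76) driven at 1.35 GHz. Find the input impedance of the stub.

Z_in ≈ +j58.4 Ω

λ = v/f = 0.76·c / 1.35 GHz = 0.169 m
βl = 2π·l/λ = 2π × 0.137 = 49.5°
tan(βl) = 1.17
For a short-circuited stub, Z_in = jZ_0·tan(βl)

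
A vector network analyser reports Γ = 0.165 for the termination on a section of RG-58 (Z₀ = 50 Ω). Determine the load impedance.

Z_L = Z_0·(1 + Γ)/(1 − Γ) = 50·(1.17)/(0.835)

Z_L ≈ 69.8 Ω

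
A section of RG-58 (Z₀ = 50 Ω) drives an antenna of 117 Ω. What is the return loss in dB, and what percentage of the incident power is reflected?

Γ = (117 − 50)/(117 + 50) = 0.401
RL = −20·log₁₀(0.401) = 7.93 dB
P_refl/P_inc = |Γ|² = 0.161

RL ≈ 7.93 dB; 16.1% of incident power reflected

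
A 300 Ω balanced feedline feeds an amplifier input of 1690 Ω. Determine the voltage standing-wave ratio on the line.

VSWR ≈ 5.63

For a purely resistive load, VSWR = R_L/Z_0 or Z_0/R_L (whichever > 1) = 1690/300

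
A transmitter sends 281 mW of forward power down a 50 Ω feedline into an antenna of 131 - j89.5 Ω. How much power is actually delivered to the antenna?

|Γ| = |(81 − j89.5)/(181 − j89.5)| = 0.598
|Γ|² = 0.357
P_refl = |Γ|²·P_inc = 100 mW, P_del = (1 − |Γ|²)·P_inc = 181 mW

P_delivered ≈ 181 mW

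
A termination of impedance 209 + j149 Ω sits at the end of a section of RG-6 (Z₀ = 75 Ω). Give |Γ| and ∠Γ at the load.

Γ = (Z_L − Z_0)/(Z_L + Z_0) = (134 + j149)/(284 + j149)
|Γ| = 200/321 = 0.625

Γ ≈ 0.625 ∠ 20.4°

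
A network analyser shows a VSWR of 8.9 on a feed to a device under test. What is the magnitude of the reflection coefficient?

|Γ| ≈ 0.798

|Γ| = (S − 1)/(S + 1) = (8.9 − 1)/(8.9 + 1) = 7.9/9.9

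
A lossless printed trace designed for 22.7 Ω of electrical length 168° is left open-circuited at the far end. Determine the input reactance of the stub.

X_in ≈ 107 Ω (inductive)

tan(βl) = -0.213
For an open-circuited stub, Z_in = −jZ_0·cot(βl) = −jZ_0/tan(βl)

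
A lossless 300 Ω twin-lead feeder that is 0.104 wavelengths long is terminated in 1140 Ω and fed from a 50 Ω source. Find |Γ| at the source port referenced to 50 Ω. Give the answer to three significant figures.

βl = 2π × 0.104 = 37.4°
tan(βl) = 0.766
Z_in = Z_0·(Z_L + jZ_0·tanβl)/(Z_0 + jZ_L·tanβl) = 191 − j326 Ω
Γ_s = (Z_in − Z_s)/(Z_in + Z_s) = (141 − j326)/(241 − j326), |Γ_s| = 0.876

|Γ| ≈ 0.876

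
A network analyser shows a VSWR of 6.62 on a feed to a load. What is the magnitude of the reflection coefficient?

|Γ| ≈ 0.738

|Γ| = (S − 1)/(S + 1) = (6.62 − 1)/(6.62 + 1) = 5.62/7.62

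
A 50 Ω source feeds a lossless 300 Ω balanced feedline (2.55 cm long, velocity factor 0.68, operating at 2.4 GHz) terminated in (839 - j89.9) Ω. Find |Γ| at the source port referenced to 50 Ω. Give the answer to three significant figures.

|Γ| ≈ 0.609

λ = v/f = 0.68·c / 2.4 GHz = 0.085 m
βl = 2π·l/λ = 2π × 0.3 = 108°
tan(βl) = -3.08
Z_in = Z_0·(Z_L + jZ_0·tanβl)/(Z_0 + jZ_L·tanβl) = 119 + j96.4 Ω
Γ_s = (Z_in − Z_s)/(Z_in + Z_s) = (68.6 + j96.4)/(169 + j96.4), |Γ_s| = 0.609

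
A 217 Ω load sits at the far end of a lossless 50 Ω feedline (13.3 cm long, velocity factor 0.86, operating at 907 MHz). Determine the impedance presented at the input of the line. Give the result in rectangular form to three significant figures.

Z_in ≈ 125 + j102 Ω

λ = v/f = 0.86·c / 907 MHz = 0.284 m
βl = 2π·l/λ = 2π × 0.468 = 168°
tan(βl) = tan(168°) = -0.207
Z_in = Z_0·(Z_L + jZ_0·tanβl)/(Z_0 + jZ_L·tanβl)
     = 50·(217 − j10.3)/(50 − j44.9)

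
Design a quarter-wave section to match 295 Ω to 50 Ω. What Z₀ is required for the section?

Z_qwt = √(Z_0·R_L) = √(50 × 295) = √14750

Z_qwt ≈ 121 Ω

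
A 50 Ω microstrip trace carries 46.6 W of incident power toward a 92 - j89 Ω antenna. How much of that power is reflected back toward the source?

P_reflected ≈ 16.1 W

|Γ| = |(42 − j89)/(142 − j89)| = 0.587
|Γ|² = 0.345
P_refl = |Γ|²·P_inc = 16.1 W, P_del = (1 − |Γ|²)·P_inc = 30.5 W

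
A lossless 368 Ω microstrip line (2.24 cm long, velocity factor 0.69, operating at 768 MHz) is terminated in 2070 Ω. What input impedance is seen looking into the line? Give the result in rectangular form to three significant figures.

λ = v/f = 0.69·c / 768 MHz = 0.27 m
βl = 2π·l/λ = 2π × 0.0831 = 29.9°
tan(βl) = tan(29.9°) = 0.575
Z_in = Z_0·(Z_L + jZ_0·tanβl)/(Z_0 + jZ_L·tanβl)
     = 368·(2070 + j212)/(368 + j1190)

Z_in ≈ 240 − j565 Ω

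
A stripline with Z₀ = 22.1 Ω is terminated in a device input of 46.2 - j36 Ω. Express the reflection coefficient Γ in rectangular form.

Γ ≈ 0.494 − j0.267

Γ = (Z_L − Z_0)/(Z_L + Z_0) = (24.1 − j36)/(68.3 − j36)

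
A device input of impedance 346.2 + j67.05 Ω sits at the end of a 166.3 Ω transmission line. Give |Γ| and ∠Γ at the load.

Γ ≈ 0.371 ∠ 13°

Γ = (Z_L − Z_0)/(Z_L + Z_0) = (179.9 + j67.05)/(512.5 + j67.05)
|Γ| = 192/517 = 0.371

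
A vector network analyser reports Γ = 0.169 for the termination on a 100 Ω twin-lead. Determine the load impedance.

Z_L = Z_0·(1 + Γ)/(1 − Γ) = 100·(1.17)/(0.831)

Z_L ≈ 141 Ω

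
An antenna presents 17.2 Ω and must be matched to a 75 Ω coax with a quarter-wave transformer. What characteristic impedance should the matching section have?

Z_qwt = √(Z_0·R_L) = √(75 × 17.2) = √1290

Z_qwt ≈ 35.9 Ω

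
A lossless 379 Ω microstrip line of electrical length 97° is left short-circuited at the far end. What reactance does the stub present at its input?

X_in ≈ -3090 Ω (capacitive)

tan(βl) = -8.14
For a short-circuited stub, Z_in = jZ_0·tan(βl)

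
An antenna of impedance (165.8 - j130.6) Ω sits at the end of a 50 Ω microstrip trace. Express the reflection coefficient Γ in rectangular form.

Γ ≈ 0.661 − j0.205

Γ = (Z_L − Z_0)/(Z_L + Z_0) = (115.8 − j130.6)/(215.8 − j130.6)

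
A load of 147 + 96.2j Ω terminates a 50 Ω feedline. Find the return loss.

RL ≈ 4.11 dB

Γ = (97 + j96.2)/(197 + j96.2), |Γ| = 0.623
RL = −20·log₁₀|Γ| = −20·log₁₀(0.623)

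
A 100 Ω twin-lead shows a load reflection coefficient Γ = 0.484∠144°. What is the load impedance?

Z_L = Z_0·(1 + Γ)/(1 − Γ) = 100·(0.608 + j0.284)/(1.39 − j0.284)

Z_L ≈ 38 + j28.2 Ω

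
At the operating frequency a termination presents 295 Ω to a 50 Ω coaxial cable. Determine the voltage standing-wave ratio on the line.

Γ = (295 − 50)/(295 + 50) = 0.71
VSWR = (1 + 0.71)/(1 − 0.71)

VSWR ≈ 5.9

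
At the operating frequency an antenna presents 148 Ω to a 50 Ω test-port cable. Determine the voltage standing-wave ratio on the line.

For a purely resistive load, VSWR = R_L/Z_0 or Z_0/R_L (whichever > 1) = 148/50

VSWR ≈ 2.96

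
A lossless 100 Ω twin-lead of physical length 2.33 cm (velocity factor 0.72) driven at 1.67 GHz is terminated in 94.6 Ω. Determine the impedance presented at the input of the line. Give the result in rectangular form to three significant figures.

Z_in ≈ 104 + j4.42 Ω

λ = v/f = 0.72·c / 1.67 GHz = 0.129 m
βl = 2π·l/λ = 2π × 0.18 = 64.9°
tan(βl) = tan(64.9°) = 2.13
Z_in = Z_0·(Z_L + jZ_0·tanβl)/(Z_0 + jZ_L·tanβl)
     = 100·(94.6 + j213)/(100 + j202)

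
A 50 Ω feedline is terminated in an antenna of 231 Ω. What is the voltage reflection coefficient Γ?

Γ = 0.644

Γ = (Z_L − Z_0)/(Z_L + Z_0) = (231 − 50)/(231 + 50) = 181/281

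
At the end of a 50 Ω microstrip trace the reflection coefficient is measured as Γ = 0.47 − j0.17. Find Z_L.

Z_L ≈ 121 − j54.9 Ω

Z_L = Z_0·(1 + Γ)/(1 − Γ) = 50·(1.47 − j0.17)/(0.53 + j0.17)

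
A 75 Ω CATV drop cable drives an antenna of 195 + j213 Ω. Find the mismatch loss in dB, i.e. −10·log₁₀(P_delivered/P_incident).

mismatch loss ≈ 3.06 dB

Γ = (120 + j213)/(270 + j213), |Γ| = 0.711
|Γ|² = 0.505, so P_del/P_inc = 1 − |Γ|² = 0.495
ML = −10·log₁₀(1 − |Γ|²)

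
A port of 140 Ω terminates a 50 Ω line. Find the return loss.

RL ≈ 6.49 dB

Γ = (140 − 50)/(140 + 50) = 0.474
RL = −20·log₁₀|Γ| = −20·log₁₀(0.474)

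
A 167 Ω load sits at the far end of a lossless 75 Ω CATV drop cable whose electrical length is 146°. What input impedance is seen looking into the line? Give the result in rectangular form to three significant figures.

tan(βl) = tan(146°) = -0.675
Z_in = Z_0·(Z_L + jZ_0·tanβl)/(Z_0 + jZ_L·tanβl)
     = 75·(167 − j50.6)/(75 − j113)

Z_in ≈ 74.6 + j61.5 Ω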